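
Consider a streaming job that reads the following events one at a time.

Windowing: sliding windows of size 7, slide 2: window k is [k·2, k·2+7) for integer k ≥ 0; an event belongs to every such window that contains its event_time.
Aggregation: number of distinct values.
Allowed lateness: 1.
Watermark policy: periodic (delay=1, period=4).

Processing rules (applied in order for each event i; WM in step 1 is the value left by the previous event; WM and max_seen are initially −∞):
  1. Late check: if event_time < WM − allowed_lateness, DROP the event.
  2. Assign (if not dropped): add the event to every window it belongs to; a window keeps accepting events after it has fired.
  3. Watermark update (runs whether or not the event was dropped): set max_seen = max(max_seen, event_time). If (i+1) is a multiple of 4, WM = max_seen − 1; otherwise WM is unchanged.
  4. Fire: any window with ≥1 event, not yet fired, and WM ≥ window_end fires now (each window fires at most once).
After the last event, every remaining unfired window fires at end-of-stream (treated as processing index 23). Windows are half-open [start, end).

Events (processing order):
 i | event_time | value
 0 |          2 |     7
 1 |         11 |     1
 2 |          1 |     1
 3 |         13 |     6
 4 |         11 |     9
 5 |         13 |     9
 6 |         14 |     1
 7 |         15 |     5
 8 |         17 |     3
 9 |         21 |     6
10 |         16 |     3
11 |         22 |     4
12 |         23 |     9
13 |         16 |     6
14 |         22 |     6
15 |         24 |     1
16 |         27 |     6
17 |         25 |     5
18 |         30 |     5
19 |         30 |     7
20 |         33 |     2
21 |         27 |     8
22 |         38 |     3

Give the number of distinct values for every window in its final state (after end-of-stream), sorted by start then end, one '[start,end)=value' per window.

[0,7)=2 [2,9)=1 [6,13)=2 [8,15)=3 [10,17)=5 [12,19)=5 [14,21)=3 [16,23)=3 [18,25)=4 [20,27)=5 [22,29)=5 [24,31)=4 [26,33)=3 [28,35)=3 [30,37)=3 [32,39)=2 [34,41)=1 [36,43)=1 [38,45)=1

i=0 t=2 v=7: → [2,9),[0,7); WM=−∞
i=1 t=11 v=1: → [10,17),[8,15),[6,13); WM=−∞
i=2 t=1 v=1: → [0,7); WM=−∞
i=3 t=13 v=6: → [12,19),[10,17),[8,15); WM=12; [0,7) fires=2 [2,9) fires=1
i=4 t=11 v=9: → [10,17),[8,15),[6,13); WM=12
i=5 t=13 v=9: → [12,19),[10,17),[8,15); WM=12
i=6 t=14 v=1: → [14,21),[12,19),[10,17),[8,15); WM=12
i=7 t=15 v=5: → [14,21),[12,19),[10,17); WM=14; [6,13) fires=2
i=8 t=17 v=3: → [16,23),[14,21),[12,19); WM=14
i=9 t=21 v=6: → [20,27),[18,25),[16,23); WM=14
i=10 t=16 v=3: → [16,23),[14,21),[12,19),[10,17); WM=14
i=11 t=22 v=4: → [22,29),[20,27),[18,25),[16,23); WM=21; [8,15) fires=3 [10,17) fires=5 [12,19) fires=5 [14,21) fires=3
i=12 t=23 v=9: → [22,29),[20,27),[18,25); WM=21
i=13 t=16 v=6: DROP (t<21-1); WM=21
i=14 t=22 v=6: → [22,29),[20,27),[18,25),[16,23); WM=21
i=15 t=24 v=1: → [24,31),[22,29),[20,27),[18,25); WM=23; [16,23) fires=3
i=16 t=27 v=6: → [26,33),[24,31),[22,29); WM=23
i=17 t=25 v=5: → [24,31),[22,29),[20,27); WM=23
i=18 t=30 v=5: → [30,37),[28,35),[26,33),[24,31); WM=23
i=19 t=30 v=7: → [30,37),[28,35),[26,33),[24,31); WM=29; [18,25) fires=4 [20,27) fires=5 [22,29) fires=5
i=20 t=33 v=2: → [32,39),[30,37),[28,35); WM=29
i=21 t=27 v=8: DROP (t<29-1); WM=29
i=22 t=38 v=3: → [38,45),[36,43),[34,41),[32,39); WM=29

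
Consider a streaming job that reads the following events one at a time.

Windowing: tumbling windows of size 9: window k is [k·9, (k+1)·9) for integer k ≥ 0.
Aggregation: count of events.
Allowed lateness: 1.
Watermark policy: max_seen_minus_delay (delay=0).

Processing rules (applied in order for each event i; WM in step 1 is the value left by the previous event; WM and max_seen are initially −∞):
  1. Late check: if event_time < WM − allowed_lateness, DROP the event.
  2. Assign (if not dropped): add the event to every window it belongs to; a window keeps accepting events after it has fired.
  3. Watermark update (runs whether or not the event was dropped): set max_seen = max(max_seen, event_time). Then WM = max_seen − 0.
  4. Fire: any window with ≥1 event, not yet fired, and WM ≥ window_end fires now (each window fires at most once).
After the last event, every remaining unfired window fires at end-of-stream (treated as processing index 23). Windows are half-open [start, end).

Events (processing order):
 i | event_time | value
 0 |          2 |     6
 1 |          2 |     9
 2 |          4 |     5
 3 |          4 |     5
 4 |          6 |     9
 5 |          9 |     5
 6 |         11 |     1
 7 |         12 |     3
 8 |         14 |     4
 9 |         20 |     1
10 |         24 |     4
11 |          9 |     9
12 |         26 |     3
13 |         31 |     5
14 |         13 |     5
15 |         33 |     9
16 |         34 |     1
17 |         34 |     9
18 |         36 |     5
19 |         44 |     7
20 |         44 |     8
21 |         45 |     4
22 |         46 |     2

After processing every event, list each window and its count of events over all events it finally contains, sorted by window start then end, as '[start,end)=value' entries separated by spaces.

i=0 t=2 v=6: → [0,9); WM=2
i=1 t=2 v=9: → [0,9); WM=2
i=2 t=4 v=5: → [0,9); WM=4
i=3 t=4 v=5: → [0,9); WM=4
i=4 t=6 v=9: → [0,9); WM=6
i=5 t=9 v=5: → [9,18); WM=9; [0,9) fires=5
i=6 t=11 v=1: → [9,18); WM=11
i=7 t=12 v=3: → [9,18); WM=12
i=8 t=14 v=4: → [9,18); WM=14
i=9 t=20 v=1: → [18,27); WM=20; [9,18) fires=4
i=10 t=24 v=4: → [18,27); WM=24
i=11 t=9 v=9: DROP (t<24-1); WM=24
i=12 t=26 v=3: → [18,27); WM=26
i=13 t=31 v=5: → [27,36); WM=31; [18,27) fires=3
i=14 t=13 v=5: DROP (t<31-1); WM=31
i=15 t=33 v=9: → [27,36); WM=33
i=16 t=34 v=1: → [27,36); WM=34
i=17 t=34 v=9: → [27,36); WM=34
i=18 t=36 v=5: → [36,45); WM=36; [27,36) fires=4
i=19 t=44 v=7: → [36,45); WM=44
i=20 t=44 v=8: → [36,45); WM=44
i=21 t=45 v=4: → [45,54); WM=45; [36,45) fires=3
i=22 t=46 v=2: → [45,54); WM=46

[0,9)=5 [9,18)=4 [18,27)=3 [27,36)=4 [36,45)=3 [45,54)=2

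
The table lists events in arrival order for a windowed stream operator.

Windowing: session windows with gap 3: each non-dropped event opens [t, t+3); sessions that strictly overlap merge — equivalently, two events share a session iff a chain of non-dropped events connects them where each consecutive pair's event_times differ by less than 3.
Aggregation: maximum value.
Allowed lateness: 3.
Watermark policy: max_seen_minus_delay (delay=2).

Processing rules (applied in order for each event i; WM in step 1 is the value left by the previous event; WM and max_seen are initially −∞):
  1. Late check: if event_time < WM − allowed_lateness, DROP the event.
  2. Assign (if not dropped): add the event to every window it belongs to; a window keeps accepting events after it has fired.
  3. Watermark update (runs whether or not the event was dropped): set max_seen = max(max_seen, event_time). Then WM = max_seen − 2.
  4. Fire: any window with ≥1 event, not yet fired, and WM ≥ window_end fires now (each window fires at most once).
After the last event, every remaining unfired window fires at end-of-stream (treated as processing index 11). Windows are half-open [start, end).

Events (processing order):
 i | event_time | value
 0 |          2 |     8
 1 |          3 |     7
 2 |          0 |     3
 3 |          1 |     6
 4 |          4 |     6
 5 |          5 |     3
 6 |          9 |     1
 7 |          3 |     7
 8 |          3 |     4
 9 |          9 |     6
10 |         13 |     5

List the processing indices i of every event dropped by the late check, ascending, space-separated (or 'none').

i=0 t=2 v=8: → [2,5); WM=0
i=1 t=3 v=7: → [2,6); WM=1
i=2 t=0 v=3: → [0,6); WM=1
i=3 t=1 v=6: → [0,6); WM=1
i=4 t=4 v=6: → [0,7); WM=2
i=5 t=5 v=3: → [0,8); WM=3
i=6 t=9 v=1: → [9,12); WM=7
i=7 t=3 v=7: DROP (t<7-3); WM=7
i=8 t=3 v=4: DROP (t<7-3); WM=7
i=9 t=9 v=6: → [9,12); WM=7
i=10 t=13 v=5: → [13,16); WM=11

7 8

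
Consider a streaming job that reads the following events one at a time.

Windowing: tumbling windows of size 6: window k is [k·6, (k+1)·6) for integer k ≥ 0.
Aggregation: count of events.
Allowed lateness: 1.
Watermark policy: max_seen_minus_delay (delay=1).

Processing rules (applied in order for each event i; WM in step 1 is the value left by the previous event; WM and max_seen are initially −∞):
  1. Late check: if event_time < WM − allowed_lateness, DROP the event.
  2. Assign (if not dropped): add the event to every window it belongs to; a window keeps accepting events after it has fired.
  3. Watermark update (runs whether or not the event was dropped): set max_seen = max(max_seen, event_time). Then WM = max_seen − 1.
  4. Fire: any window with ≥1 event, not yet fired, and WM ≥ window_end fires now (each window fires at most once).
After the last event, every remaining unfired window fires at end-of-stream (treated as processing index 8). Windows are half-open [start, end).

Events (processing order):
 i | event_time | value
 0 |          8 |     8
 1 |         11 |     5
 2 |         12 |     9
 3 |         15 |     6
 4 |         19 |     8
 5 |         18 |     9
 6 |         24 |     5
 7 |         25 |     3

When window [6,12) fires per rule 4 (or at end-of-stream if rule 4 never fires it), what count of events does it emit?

2

i=0 t=8 v=8: → [6,12); WM=7
i=1 t=11 v=5: → [6,12); WM=10
i=2 t=12 v=9: → [12,18); WM=11
i=3 t=15 v=6: → [12,18); WM=14; [6,12) fires=2
i=4 t=19 v=8: → [18,24); WM=18; [12,18) fires=2
i=5 t=18 v=9: → [18,24); WM=18
i=6 t=24 v=5: → [24,30); WM=23
i=7 t=25 v=3: → [24,30); WM=24; [18,24) fires=2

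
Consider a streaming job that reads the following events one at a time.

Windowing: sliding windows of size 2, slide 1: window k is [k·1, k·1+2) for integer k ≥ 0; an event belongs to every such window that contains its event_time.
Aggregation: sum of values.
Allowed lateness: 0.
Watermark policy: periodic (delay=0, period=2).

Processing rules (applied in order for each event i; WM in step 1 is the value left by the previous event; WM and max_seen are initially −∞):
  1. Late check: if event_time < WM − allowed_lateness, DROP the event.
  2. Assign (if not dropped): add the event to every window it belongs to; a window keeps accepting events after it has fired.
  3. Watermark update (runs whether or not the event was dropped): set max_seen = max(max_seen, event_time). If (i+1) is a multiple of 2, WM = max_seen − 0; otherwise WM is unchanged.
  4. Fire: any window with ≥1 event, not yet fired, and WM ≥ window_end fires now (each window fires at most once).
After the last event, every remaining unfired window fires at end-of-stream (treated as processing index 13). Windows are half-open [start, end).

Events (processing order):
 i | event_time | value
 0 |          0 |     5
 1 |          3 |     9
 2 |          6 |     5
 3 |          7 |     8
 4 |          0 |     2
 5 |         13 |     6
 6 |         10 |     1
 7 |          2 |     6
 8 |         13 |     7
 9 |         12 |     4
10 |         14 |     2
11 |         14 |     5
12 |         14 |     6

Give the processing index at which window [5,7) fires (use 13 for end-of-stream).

i=0 t=0 v=5: → [0,2); WM=−∞
i=1 t=3 v=9: → [3,5),[2,4); WM=3; [0,2) fires=5
i=2 t=6 v=5: → [6,8),[5,7); WM=3
i=3 t=7 v=8: → [7,9),[6,8); WM=7; [2,4) fires=9 [3,5) fires=9 [5,7) fires=5
i=4 t=0 v=2: DROP (t<7-0); WM=7
i=5 t=13 v=6: → [13,15),[12,14); WM=13; [6,8) fires=13 [7,9) fires=8
i=6 t=10 v=1: DROP (t<13-0); WM=13
i=7 t=2 v=6: DROP (t<13-0); WM=13
i=8 t=13 v=7: → [13,15),[12,14); WM=13
i=9 t=12 v=4: DROP (t<13-0); WM=13
i=10 t=14 v=2: → [14,16),[13,15); WM=13
i=11 t=14 v=5: → [14,16),[13,15); WM=14; [12,14) fires=13
i=12 t=14 v=6: → [14,16),[13,15); WM=14

3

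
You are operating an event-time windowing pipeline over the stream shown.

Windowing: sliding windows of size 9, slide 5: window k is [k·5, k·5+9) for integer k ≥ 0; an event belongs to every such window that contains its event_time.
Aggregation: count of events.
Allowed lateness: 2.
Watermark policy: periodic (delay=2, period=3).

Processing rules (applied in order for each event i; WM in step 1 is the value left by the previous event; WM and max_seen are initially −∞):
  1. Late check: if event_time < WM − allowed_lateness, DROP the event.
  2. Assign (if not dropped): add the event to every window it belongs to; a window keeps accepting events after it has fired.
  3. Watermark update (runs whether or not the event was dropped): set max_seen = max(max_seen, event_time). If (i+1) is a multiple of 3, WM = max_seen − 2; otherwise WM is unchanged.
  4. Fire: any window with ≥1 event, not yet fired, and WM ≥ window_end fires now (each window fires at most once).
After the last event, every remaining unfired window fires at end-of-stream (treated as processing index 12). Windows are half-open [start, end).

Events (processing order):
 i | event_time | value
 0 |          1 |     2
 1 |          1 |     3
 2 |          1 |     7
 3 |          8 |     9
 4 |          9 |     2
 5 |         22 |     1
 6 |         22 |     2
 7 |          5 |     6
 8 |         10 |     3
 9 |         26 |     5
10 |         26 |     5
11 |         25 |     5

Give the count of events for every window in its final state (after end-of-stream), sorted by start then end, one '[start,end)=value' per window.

[0,9)=4 [5,14)=2 [15,24)=2 [20,29)=5 [25,34)=3

i=0 t=1 v=2: → [0,9); WM=−∞
i=1 t=1 v=3: → [0,9); WM=−∞
i=2 t=1 v=7: → [0,9); WM=-1
i=3 t=8 v=9: → [5,14),[0,9); WM=-1
i=4 t=9 v=2: → [5,14); WM=-1
i=5 t=22 v=1: → [20,29),[15,24); WM=20; [0,9) fires=4 [5,14) fires=2
i=6 t=22 v=2: → [20,29),[15,24); WM=20
i=7 t=5 v=6: DROP (t<20-2); WM=20
i=8 t=10 v=3: DROP (t<20-2); WM=20
i=9 t=26 v=5: → [25,34),[20,29); WM=20
i=10 t=26 v=5: → [25,34),[20,29); WM=20
i=11 t=25 v=5: → [25,34),[20,29); WM=24; [15,24) fires=2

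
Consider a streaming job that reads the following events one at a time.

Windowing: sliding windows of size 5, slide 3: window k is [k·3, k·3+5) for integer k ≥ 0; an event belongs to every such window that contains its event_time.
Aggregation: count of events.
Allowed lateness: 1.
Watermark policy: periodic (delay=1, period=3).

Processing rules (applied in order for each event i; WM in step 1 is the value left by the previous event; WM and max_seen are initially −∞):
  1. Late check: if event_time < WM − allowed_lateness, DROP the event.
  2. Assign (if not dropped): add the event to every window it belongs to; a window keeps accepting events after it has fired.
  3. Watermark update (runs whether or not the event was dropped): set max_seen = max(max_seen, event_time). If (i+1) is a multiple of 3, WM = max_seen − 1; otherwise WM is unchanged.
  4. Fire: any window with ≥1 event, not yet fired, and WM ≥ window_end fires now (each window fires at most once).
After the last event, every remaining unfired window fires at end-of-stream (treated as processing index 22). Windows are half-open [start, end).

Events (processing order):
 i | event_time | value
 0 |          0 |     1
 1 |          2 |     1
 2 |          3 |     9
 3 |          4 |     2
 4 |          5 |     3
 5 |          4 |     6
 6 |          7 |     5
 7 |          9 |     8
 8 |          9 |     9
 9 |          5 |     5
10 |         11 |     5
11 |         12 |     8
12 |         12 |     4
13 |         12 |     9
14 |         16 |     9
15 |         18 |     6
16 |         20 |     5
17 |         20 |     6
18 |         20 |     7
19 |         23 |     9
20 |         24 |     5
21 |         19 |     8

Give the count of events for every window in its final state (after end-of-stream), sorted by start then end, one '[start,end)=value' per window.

i=0 t=0 v=1: → [0,5); WM=−∞
i=1 t=2 v=1: → [0,5); WM=−∞
i=2 t=3 v=9: → [3,8),[0,5); WM=2
i=3 t=4 v=2: → [3,8),[0,5); WM=2
i=4 t=5 v=3: → [3,8); WM=2
i=5 t=4 v=6: → [3,8),[0,5); WM=4
i=6 t=7 v=5: → [6,11),[3,8); WM=4
i=7 t=9 v=8: → [9,14),[6,11); WM=4
i=8 t=9 v=9: → [9,14),[6,11); WM=8; [0,5) fires=5 [3,8) fires=5
i=9 t=5 v=5: DROP (t<8-1); WM=8
i=10 t=11 v=5: → [9,14); WM=8
i=11 t=12 v=8: → [12,17),[9,14); WM=11; [6,11) fires=3
i=12 t=12 v=4: → [12,17),[9,14); WM=11
i=13 t=12 v=9: → [12,17),[9,14); WM=11
i=14 t=16 v=9: → [15,20),[12,17); WM=15; [9,14) fires=6
i=15 t=18 v=6: → [18,23),[15,20); WM=15
i=16 t=20 v=5: → [18,23); WM=15
i=17 t=20 v=6: → [18,23); WM=19; [12,17) fires=4
i=18 t=20 v=7: → [18,23); WM=19
i=19 t=23 v=9: → [21,26); WM=19
i=20 t=24 v=5: → [24,29),[21,26); WM=23; [15,20) fires=2 [18,23) fires=4
i=21 t=19 v=8: DROP (t<23-1); WM=23

[0,5)=5 [3,8)=5 [6,11)=3 [9,14)=6 [12,17)=4 [15,20)=2 [18,23)=4 [21,26)=2 [24,29)=1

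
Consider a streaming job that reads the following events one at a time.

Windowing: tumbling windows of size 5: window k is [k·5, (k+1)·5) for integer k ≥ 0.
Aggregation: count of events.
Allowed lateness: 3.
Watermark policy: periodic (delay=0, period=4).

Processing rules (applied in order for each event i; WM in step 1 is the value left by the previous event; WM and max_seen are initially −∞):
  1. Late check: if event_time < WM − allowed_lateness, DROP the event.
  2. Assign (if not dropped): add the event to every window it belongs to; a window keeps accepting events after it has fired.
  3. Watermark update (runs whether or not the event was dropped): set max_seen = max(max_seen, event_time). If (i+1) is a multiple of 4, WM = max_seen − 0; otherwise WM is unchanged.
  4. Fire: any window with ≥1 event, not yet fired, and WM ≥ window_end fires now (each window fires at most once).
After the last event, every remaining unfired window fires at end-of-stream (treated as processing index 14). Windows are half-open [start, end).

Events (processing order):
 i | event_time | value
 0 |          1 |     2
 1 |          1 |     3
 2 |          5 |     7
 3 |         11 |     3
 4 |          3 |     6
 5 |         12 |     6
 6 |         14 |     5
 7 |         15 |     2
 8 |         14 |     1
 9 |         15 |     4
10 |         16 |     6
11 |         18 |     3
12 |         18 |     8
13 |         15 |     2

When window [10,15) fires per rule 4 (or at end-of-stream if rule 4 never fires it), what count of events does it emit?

i=0 t=1 v=2: → [0,5); WM=−∞
i=1 t=1 v=3: → [0,5); WM=−∞
i=2 t=5 v=7: → [5,10); WM=−∞
i=3 t=11 v=3: → [10,15); WM=11; [0,5) fires=2 [5,10) fires=1
i=4 t=3 v=6: DROP (t<11-3); WM=11
i=5 t=12 v=6: → [10,15); WM=11
i=6 t=14 v=5: → [10,15); WM=11
i=7 t=15 v=2: → [15,20); WM=15; [10,15) fires=3
i=8 t=14 v=1: → [10,15); WM=15
i=9 t=15 v=4: → [15,20); WM=15
i=10 t=16 v=6: → [15,20); WM=15
i=11 t=18 v=3: → [15,20); WM=18
i=12 t=18 v=8: → [15,20); WM=18
i=13 t=15 v=2: → [15,20); WM=18

3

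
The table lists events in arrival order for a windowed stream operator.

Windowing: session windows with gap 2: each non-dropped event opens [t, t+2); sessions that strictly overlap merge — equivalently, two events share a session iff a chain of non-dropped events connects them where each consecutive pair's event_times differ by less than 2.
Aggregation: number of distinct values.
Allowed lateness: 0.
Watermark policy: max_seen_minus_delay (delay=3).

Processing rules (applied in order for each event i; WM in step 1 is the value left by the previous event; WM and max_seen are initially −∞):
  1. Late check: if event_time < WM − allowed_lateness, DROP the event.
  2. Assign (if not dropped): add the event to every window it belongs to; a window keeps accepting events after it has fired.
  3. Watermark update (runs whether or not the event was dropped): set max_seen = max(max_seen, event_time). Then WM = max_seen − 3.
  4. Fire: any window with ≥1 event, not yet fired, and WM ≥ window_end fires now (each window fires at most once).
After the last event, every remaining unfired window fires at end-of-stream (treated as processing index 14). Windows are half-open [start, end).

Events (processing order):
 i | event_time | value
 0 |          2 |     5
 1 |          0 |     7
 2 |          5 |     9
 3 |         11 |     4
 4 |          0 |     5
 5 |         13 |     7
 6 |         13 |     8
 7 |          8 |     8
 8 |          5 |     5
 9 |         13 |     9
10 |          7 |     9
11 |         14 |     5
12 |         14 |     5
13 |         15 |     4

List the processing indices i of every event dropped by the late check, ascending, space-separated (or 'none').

i=0 t=2 v=5: → [2,4); WM=-1
i=1 t=0 v=7: → [0,2); WM=-1
i=2 t=5 v=9: → [5,7); WM=2
i=3 t=11 v=4: → [11,13); WM=8
i=4 t=0 v=5: DROP (t<8-0); WM=8
i=5 t=13 v=7: → [13,15); WM=10
i=6 t=13 v=8: → [13,15); WM=10
i=7 t=8 v=8: DROP (t<10-0); WM=10
i=8 t=5 v=5: DROP (t<10-0); WM=10
i=9 t=13 v=9: → [13,15); WM=10
i=10 t=7 v=9: DROP (t<10-0); WM=10
i=11 t=14 v=5: → [13,16); WM=11
i=12 t=14 v=5: → [13,16); WM=11
i=13 t=15 v=4: → [13,17); WM=12

4 7 8 10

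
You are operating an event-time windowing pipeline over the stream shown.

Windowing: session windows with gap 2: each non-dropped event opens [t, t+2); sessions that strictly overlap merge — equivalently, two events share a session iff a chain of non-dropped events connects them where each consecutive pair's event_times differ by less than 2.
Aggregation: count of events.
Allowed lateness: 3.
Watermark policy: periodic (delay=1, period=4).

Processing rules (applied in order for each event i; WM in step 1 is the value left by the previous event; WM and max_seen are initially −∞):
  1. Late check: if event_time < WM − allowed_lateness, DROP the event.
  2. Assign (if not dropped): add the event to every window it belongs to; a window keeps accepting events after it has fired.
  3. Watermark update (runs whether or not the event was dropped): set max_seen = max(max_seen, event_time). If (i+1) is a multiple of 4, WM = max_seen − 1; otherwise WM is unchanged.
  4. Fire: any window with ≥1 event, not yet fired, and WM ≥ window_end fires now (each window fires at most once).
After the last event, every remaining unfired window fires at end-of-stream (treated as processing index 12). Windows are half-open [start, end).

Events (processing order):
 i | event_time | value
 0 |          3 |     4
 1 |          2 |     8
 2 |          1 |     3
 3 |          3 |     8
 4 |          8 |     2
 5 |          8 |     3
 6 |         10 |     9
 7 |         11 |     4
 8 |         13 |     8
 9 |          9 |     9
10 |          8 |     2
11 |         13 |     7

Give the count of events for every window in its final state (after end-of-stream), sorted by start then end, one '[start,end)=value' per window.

[1,5)=4 [8,13)=6 [13,15)=2

i=0 t=3 v=4: → [3,5); WM=−∞
i=1 t=2 v=8: → [2,5); WM=−∞
i=2 t=1 v=3: → [1,5); WM=−∞
i=3 t=3 v=8: → [1,5); WM=2
i=4 t=8 v=2: → [8,10); WM=2
i=5 t=8 v=3: → [8,10); WM=2
i=6 t=10 v=9: → [10,12); WM=2
i=7 t=11 v=4: → [10,13); WM=10
i=8 t=13 v=8: → [13,15); WM=10
i=9 t=9 v=9: → [8,13); WM=10
i=10 t=8 v=2: → [8,13); WM=10
i=11 t=13 v=7: → [13,15); WM=12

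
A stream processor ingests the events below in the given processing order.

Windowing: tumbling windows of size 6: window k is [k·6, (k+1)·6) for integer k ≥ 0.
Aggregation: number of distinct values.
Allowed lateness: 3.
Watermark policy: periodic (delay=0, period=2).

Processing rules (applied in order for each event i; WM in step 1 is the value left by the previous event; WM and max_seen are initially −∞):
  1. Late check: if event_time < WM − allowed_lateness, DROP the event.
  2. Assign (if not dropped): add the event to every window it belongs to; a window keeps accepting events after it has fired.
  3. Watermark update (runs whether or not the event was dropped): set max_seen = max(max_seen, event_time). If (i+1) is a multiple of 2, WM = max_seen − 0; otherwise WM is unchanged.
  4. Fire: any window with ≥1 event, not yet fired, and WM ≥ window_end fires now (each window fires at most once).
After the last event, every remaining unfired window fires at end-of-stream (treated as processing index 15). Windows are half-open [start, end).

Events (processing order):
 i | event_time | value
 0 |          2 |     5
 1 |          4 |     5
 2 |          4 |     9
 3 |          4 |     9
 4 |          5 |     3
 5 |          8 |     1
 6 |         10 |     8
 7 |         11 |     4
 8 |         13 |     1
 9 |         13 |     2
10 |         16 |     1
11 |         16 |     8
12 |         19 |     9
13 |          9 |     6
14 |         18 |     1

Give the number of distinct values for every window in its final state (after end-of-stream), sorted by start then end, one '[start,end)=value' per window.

[0,6)=3 [6,12)=3 [12,18)=3 [18,24)=2

i=0 t=2 v=5: → [0,6); WM=−∞
i=1 t=4 v=5: → [0,6); WM=4
i=2 t=4 v=9: → [0,6); WM=4
i=3 t=4 v=9: → [0,6); WM=4
i=4 t=5 v=3: → [0,6); WM=4
i=5 t=8 v=1: → [6,12); WM=8; [0,6) fires=3
i=6 t=10 v=8: → [6,12); WM=8
i=7 t=11 v=4: → [6,12); WM=11
i=8 t=13 v=1: → [12,18); WM=11
i=9 t=13 v=2: → [12,18); WM=13; [6,12) fires=3
i=10 t=16 v=1: → [12,18); WM=13
i=11 t=16 v=8: → [12,18); WM=16
i=12 t=19 v=9: → [18,24); WM=16
i=13 t=9 v=6: DROP (t<16-3); WM=19; [12,18) fires=3
i=14 t=18 v=1: → [18,24); WM=19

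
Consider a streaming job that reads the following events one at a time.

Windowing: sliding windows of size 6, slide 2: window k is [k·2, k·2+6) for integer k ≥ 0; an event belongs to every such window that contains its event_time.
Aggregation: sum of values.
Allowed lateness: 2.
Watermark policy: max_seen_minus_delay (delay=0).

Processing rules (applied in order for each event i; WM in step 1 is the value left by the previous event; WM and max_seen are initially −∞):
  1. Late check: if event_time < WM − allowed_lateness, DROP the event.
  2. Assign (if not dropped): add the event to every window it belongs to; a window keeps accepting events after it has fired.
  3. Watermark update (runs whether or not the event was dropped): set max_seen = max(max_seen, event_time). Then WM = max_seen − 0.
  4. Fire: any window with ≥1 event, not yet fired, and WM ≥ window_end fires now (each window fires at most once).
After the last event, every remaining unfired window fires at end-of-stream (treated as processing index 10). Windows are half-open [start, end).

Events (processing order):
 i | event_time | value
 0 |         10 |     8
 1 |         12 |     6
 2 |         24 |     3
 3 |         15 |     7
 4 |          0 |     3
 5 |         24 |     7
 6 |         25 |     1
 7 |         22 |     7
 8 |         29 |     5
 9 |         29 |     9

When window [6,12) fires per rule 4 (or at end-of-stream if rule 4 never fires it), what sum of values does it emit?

i=0 t=10 v=8: → [10,16),[8,14),[6,12); WM=10
i=1 t=12 v=6: → [12,18),[10,16),[8,14); WM=12; [6,12) fires=8
i=2 t=24 v=3: → [24,30),[22,28),[20,26); WM=24; [8,14) fires=14 [10,16) fires=14 [12,18) fires=6
i=3 t=15 v=7: DROP (t<24-2); WM=24
i=4 t=0 v=3: DROP (t<24-2); WM=24
i=5 t=24 v=7: → [24,30),[22,28),[20,26); WM=24
i=6 t=25 v=1: → [24,30),[22,28),[20,26); WM=25
i=7 t=22 v=7: DROP (t<25-2); WM=25
i=8 t=29 v=5: → [28,34),[26,32),[24,30); WM=29; [20,26) fires=11 [22,28) fires=11
i=9 t=29 v=9: → [28,34),[26,32),[24,30); WM=29

8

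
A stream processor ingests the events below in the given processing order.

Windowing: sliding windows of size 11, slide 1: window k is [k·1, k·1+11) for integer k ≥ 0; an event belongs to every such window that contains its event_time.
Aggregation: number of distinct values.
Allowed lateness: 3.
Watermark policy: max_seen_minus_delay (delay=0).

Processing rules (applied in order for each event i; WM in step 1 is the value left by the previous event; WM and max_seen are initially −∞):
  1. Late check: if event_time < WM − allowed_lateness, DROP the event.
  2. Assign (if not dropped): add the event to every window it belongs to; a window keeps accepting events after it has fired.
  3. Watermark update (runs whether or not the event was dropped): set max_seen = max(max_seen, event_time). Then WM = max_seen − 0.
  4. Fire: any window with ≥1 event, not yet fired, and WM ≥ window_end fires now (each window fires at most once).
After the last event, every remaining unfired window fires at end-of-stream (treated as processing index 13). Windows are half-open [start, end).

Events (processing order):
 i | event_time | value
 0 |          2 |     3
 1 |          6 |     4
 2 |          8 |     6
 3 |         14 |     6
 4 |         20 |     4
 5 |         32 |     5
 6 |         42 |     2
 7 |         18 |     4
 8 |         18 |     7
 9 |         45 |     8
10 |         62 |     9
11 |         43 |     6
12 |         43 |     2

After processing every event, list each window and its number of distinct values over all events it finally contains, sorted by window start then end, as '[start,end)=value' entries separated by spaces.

i=0 t=2 v=3: → [2,13),[1,12),[0,11); WM=2
i=1 t=6 v=4: → [6,17),[5,16),[4,15),[3,14),[2,13),[1,12),[0,11); WM=6
i=2 t=8 v=6: → [8,19),[7,18),[6,17),[5,16),[4,15),[3,14),[2,13),[1,12),[0,11); WM=8
i=3 t=14 v=6: → [14,25),[13,24),[12,23),[11,22),[10,21),[9,20),[8,19),[7,18),[6,17),[5,16),[4,15); WM=14; [0,11) fires=3 [1,12) fires=3 [2,13) fires=3 [3,14) fires=2
i=4 t=20 v=4: → [20,31),[19,30),[18,29),[17,28),[16,27),[15,26),[14,25),[13,24),[12,23),[11,22),[10,21); WM=20; [4,15) fires=2 [5,16) fires=2 [6,17) fires=2 [7,18) fires=1 [8,19) fires=1 [9,20) fires=1
i=5 t=32 v=5: → [32,43),[31,42),[30,41),[29,40),[28,39),[27,38),[26,37),[25,36),[24,35),[23,34),[22,33); WM=32; [10,21) fires=2 [11,22) fires=2 [12,23) fires=2 [13,24) fires=2 [14,25) fires=2 [15,26) fires=1 [16,27) fires=1 [17,28) fires=1 [18,29) fires=1 [19,30) fires=1 [20,31) fires=1
i=6 t=42 v=2: → [42,53),[41,52),[40,51),[39,50),[38,49),[37,48),[36,47),[35,46),[34,45),[33,44),[32,43); WM=42; [22,33) fires=1 [23,34) fires=1 [24,35) fires=1 [25,36) fires=1 [26,37) fires=1 [27,38) fires=1 [28,39) fires=1 [29,40) fires=1 [30,41) fires=1 [31,42) fires=1
i=7 t=18 v=4: DROP (t<42-3); WM=42
i=8 t=18 v=7: DROP (t<42-3); WM=42
i=9 t=45 v=8: → [45,56),[44,55),[43,54),[42,53),[41,52),[40,51),[39,50),[38,49),[37,48),[36,47),[35,46); WM=45; [32,43) fires=2 [33,44) fires=1 [34,45) fires=1
i=10 t=62 v=9: → [62,73),[61,72),[60,71),[59,70),[58,69),[57,68),[56,67),[55,66),[54,65),[53,64),[52,63); WM=62; [35,46) fires=2 [36,47) fires=2 [37,48) fires=2 [38,49) fires=2 [39,50) fires=2 [40,51) fires=2 [41,52) fires=2 [42,53) fires=2 [43,54) fires=1 [44,55) fires=1 [45,56) fires=1
i=11 t=43 v=6: DROP (t<62-3); WM=62
i=12 t=43 v=2: DROP (t<62-3); WM=62

[0,11)=3 [1,12)=3 [2,13)=3 [3,14)=2 [4,15)=2 [5,16)=2 [6,17)=2 [7,18)=1 [8,19)=1 [9,20)=1 [10,21)=2 [11,22)=2 [12,23)=2 [13,24)=2 [14,25)=2 [15,26)=1 [16,27)=1 [17,28)=1 [18,29)=1 [19,30)=1 [20,31)=1 [22,33)=1 [23,34)=1 [24,35)=1 [25,36)=1 [26,37)=1 [27,38)=1 [28,39)=1 [29,40)=1 [30,41)=1 [31,42)=1 [32,43)=2 [33,44)=1 [34,45)=1 [35,46)=2 [36,47)=2 [37,48)=2 [38,49)=2 [39,50)=2 [40,51)=2 [41,52)=2 [42,53)=2 [43,54)=1 [44,55)=1 [45,56)=1 [52,63)=1 [53,64)=1 [54,65)=1 [55,66)=1 [56,67)=1 [57,68)=1 [58,69)=1 [59,70)=1 [60,71)=1 [61,72)=1 [62,73)=1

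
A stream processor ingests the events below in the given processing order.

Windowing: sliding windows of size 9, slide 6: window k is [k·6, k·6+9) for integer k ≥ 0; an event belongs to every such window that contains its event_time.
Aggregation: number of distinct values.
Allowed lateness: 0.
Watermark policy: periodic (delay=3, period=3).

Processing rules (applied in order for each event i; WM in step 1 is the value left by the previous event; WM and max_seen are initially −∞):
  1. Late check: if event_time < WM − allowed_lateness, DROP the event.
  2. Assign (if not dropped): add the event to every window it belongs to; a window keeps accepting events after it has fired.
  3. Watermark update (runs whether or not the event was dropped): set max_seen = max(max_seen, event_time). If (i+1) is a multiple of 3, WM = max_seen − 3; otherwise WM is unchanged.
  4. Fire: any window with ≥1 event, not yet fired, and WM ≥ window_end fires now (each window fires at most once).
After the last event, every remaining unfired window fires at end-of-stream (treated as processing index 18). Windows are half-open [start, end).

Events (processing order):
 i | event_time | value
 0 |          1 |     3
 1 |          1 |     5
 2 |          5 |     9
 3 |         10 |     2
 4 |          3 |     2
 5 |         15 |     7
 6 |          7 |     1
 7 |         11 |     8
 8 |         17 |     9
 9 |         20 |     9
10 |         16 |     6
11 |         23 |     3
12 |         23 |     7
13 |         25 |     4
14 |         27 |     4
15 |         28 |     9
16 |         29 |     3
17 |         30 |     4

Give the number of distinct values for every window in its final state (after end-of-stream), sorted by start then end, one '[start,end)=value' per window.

i=0 t=1 v=3: → [0,9); WM=−∞
i=1 t=1 v=5: → [0,9); WM=−∞
i=2 t=5 v=9: → [0,9); WM=2
i=3 t=10 v=2: → [6,15); WM=2
i=4 t=3 v=2: → [0,9); WM=2
i=5 t=15 v=7: → [12,21); WM=12; [0,9) fires=4
i=6 t=7 v=1: DROP (t<12-0); WM=12
i=7 t=11 v=8: DROP (t<12-0); WM=12
i=8 t=17 v=9: → [12,21); WM=14
i=9 t=20 v=9: → [18,27),[12,21); WM=14
i=10 t=16 v=6: → [12,21); WM=14
i=11 t=23 v=3: → [18,27); WM=20; [6,15) fires=1
i=12 t=23 v=7: → [18,27); WM=20
i=13 t=25 v=4: → [24,33),[18,27); WM=20
i=14 t=27 v=4: → [24,33); WM=24; [12,21) fires=3
i=15 t=28 v=9: → [24,33); WM=24
i=16 t=29 v=3: → [24,33); WM=24
i=17 t=30 v=4: → [30,39),[24,33); WM=27; [18,27) fires=4

[0,9)=4 [6,15)=1 [12,21)=3 [18,27)=4 [24,33)=3 [30,39)=1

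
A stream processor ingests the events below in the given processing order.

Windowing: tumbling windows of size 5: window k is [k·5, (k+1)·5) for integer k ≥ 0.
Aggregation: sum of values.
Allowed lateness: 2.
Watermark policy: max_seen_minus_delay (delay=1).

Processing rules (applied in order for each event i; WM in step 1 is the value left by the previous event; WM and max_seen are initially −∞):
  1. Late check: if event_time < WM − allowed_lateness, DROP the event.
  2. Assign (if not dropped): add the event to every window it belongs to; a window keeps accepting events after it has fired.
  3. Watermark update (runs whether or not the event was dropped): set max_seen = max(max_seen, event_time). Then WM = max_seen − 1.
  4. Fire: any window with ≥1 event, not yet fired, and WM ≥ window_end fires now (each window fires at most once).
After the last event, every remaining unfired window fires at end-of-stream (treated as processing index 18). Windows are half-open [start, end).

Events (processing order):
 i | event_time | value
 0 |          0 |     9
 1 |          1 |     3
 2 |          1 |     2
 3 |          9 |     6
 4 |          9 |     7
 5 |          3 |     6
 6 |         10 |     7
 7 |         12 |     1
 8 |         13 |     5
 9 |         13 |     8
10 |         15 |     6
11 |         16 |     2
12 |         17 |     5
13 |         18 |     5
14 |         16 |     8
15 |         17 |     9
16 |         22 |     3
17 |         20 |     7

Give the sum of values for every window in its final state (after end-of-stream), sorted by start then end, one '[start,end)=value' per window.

i=0 t=0 v=9: → [0,5); WM=-1
i=1 t=1 v=3: → [0,5); WM=0
i=2 t=1 v=2: → [0,5); WM=0
i=3 t=9 v=6: → [5,10); WM=8; [0,5) fires=14
i=4 t=9 v=7: → [5,10); WM=8
i=5 t=3 v=6: DROP (t<8-2); WM=8
i=6 t=10 v=7: → [10,15); WM=9
i=7 t=12 v=1: → [10,15); WM=11; [5,10) fires=13
i=8 t=13 v=5: → [10,15); WM=12
i=9 t=13 v=8: → [10,15); WM=12
i=10 t=15 v=6: → [15,20); WM=14
i=11 t=16 v=2: → [15,20); WM=15; [10,15) fires=21
i=12 t=17 v=5: → [15,20); WM=16
i=13 t=18 v=5: → [15,20); WM=17
i=14 t=16 v=8: → [15,20); WM=17
i=15 t=17 v=9: → [15,20); WM=17
i=16 t=22 v=3: → [20,25); WM=21; [15,20) fires=35
i=17 t=20 v=7: → [20,25); WM=21

[0,5)=14 [5,10)=13 [10,15)=21 [15,20)=35 [20,25)=10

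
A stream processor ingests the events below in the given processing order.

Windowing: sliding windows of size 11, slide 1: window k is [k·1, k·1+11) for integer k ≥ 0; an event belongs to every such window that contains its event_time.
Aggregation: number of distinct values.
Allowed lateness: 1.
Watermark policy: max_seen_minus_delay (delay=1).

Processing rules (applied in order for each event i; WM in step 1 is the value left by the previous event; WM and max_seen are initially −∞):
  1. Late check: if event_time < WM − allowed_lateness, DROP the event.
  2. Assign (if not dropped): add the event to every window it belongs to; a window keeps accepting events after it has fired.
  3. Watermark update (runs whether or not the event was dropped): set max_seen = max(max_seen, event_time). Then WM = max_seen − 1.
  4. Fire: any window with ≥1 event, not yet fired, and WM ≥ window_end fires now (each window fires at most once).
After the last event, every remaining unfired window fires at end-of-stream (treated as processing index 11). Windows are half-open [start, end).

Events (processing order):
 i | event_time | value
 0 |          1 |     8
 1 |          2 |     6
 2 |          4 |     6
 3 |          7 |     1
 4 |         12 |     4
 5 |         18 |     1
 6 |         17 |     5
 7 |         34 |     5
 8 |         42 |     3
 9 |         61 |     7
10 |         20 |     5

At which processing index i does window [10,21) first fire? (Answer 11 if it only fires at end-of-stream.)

i=0 t=1 v=8: → [1,12),[0,11); WM=0
i=1 t=2 v=6: → [2,13),[1,12),[0,11); WM=1
i=2 t=4 v=6: → [4,15),[3,14),[2,13),[1,12),[0,11); WM=3
i=3 t=7 v=1: → [7,18),[6,17),[5,16),[4,15),[3,14),[2,13),[1,12),[0,11); WM=6
i=4 t=12 v=4: → [12,23),[11,22),[10,21),[9,20),[8,19),[7,18),[6,17),[5,16),[4,15),[3,14),[2,13); WM=11; [0,11) fires=3
i=5 t=18 v=1: → [18,29),[17,28),[16,27),[15,26),[14,25),[13,24),[12,23),[11,22),[10,21),[9,20),[8,19); WM=17; [1,12) fires=3 [2,13) fires=3 [3,14) fires=3 [4,15) fires=3 [5,16) fires=2 [6,17) fires=2
i=6 t=17 v=5: → [17,28),[16,27),[15,26),[14,25),[13,24),[12,23),[11,22),[10,21),[9,20),[8,19),[7,18); WM=17
i=7 t=34 v=5: → [34,45),[33,44),[32,43),[31,42),[30,41),[29,40),[28,39),[27,38),[26,37),[25,36),[24,35); WM=33; [7,18) fires=3 [8,19) fires=3 [9,20) fires=3 [10,21) fires=3 [11,22) fires=3 [12,23) fires=3 [13,24) fires=2 [14,25) fires=2 [15,26) fires=2 [16,27) fires=2 [17,28) fires=2 [18,29) fires=1
i=8 t=42 v=3: → [42,53),[41,52),[40,51),[39,50),[38,49),[37,48),[36,47),[35,46),[34,45),[33,44),[32,43); WM=41; [24,35) fires=1 [25,36) fires=1 [26,37) fires=1 [27,38) fires=1 [28,39) fires=1 [29,40) fires=1 [30,41) fires=1
i=9 t=61 v=7: → [61,72),[60,71),[59,70),[58,69),[57,68),[56,67),[55,66),[54,65),[53,64),[52,63),[51,62); WM=60; [31,42) fires=1 [32,43) fires=2 [33,44) fires=2 [34,45) fires=2 [35,46) fires=1 [36,47) fires=1 [37,48) fires=1 [38,49) fires=1 [39,50) fires=1 [40,51) fires=1 [41,52) fires=1 [42,53) fires=1
i=10 t=20 v=5: DROP (t<60-1); WM=60

7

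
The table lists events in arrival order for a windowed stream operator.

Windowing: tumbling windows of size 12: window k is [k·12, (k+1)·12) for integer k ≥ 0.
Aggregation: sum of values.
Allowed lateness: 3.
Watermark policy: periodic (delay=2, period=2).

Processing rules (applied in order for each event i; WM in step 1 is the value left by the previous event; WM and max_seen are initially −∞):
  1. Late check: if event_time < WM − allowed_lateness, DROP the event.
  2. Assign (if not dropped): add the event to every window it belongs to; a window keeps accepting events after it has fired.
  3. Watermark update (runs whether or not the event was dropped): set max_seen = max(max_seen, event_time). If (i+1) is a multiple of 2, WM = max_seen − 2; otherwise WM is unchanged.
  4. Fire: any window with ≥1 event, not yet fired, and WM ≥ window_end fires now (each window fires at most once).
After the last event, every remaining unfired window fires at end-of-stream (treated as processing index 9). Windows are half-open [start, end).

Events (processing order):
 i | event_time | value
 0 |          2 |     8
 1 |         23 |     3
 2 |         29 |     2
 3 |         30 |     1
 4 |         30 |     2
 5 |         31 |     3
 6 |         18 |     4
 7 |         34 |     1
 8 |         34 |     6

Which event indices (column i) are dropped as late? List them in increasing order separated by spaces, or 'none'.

6

i=0 t=2 v=8: → [0,12); WM=−∞
i=1 t=23 v=3: → [12,24); WM=21; [0,12) fires=8
i=2 t=29 v=2: → [24,36); WM=21
i=3 t=30 v=1: → [24,36); WM=28; [12,24) fires=3
i=4 t=30 v=2: → [24,36); WM=28
i=5 t=31 v=3: → [24,36); WM=29
i=6 t=18 v=4: DROP (t<29-3); WM=29
i=7 t=34 v=1: → [24,36); WM=32
i=8 t=34 v=6: → [24,36); WM=32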